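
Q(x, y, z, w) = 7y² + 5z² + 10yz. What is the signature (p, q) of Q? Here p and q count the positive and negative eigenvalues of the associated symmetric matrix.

The associated matrix is A = [[0, 0, 0, 0], [0, 7, 5, 0], [0, 5, 5, 0], [0, 0, 0, 0]].
Row-reducing A symmetrically gives the diagonal entries 0, 7, 10/7, 0.
That gives 2 positive, 2 zero pivots.

(2, 0)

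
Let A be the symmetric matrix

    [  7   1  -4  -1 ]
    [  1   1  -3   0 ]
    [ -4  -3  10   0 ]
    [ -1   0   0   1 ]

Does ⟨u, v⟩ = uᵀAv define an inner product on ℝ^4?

Congruent diagonalization of A (simultaneous row and column reduction) yields pivots 7, 6/7, 5/6, 4/5.
That gives 4 positive pivots.
Hence Q is positive definite.
⟨·,·⟩ is an inner product exactly when A is positive definite.

yes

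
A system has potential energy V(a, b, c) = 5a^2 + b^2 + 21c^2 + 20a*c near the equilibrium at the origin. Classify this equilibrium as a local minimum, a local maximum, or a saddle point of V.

local minimum

The Hessian at the origin is H = [[10, 0, 20], [0, 2, 0], [20, 0, 42]].
An LDLᵀ factorisation of H has diagonal entries 10, 2, 2.
Counting signs: 3 positive.
H is positive definite, so the origin is a strict local minimum.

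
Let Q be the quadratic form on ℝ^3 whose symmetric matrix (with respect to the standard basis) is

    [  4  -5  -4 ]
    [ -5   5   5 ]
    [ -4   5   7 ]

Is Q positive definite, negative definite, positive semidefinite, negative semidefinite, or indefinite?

Row-reducing A symmetrically gives the diagonal entries 4, -5/4, 3.
So there are 2 positive, 1 negative pivots.
Hence Q is indefinite.

indefinite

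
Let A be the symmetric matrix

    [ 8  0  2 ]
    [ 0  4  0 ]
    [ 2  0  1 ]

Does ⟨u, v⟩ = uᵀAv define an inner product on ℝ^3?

yes

Leading principal minors: Δ_1 = 8, Δ_2 = 32, Δ_3 = 16.
All leading principal minors are positive, so by Sylvester's criterion Q is positive definite.
⟨·,·⟩ is an inner product exactly when A is positive definite.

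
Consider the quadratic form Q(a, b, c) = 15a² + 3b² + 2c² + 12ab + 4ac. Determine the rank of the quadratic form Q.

3

Write A = [[15, 6, 2], [6, 3, 0], [2, 0, 2]].
Symmetric row and column elimination reduces A to a congruent diagonal form with pivots 15, 3/5, 2/3.
Counting signs: 3 positive.
The rank is the number of nonzero pivots: 3.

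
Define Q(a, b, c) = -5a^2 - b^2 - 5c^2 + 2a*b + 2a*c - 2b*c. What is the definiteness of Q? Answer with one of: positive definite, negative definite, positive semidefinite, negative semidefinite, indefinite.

negative definite

The associated matrix is A = [[-5, 1, 1], [1, -1, -1], [1, -1, -5]].
Row-reducing A symmetrically gives the diagonal entries -5, -4/5, -4.
Counting signs: 3 negative.
Hence Q is negative definite.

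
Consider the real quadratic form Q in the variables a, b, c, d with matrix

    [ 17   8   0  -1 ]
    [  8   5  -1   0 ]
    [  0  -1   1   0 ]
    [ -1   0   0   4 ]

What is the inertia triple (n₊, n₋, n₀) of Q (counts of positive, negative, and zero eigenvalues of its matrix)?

Row-reducing A symmetrically gives the diagonal entries 17, 21/17, 4/21, 3.
That gives 4 positive pivots.

(4, 0, 0)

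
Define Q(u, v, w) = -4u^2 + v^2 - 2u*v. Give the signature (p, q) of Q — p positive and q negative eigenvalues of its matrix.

(1, 1)

The symmetric matrix is A = [[-4, -1, 0], [-1, 1, 0], [0, 0, 0]].
Symmetric row and column elimination reduces A to a congruent diagonal form with pivots -4, 5/4, 0.
So there are 1 positive, 1 negative, 1 zero pivots.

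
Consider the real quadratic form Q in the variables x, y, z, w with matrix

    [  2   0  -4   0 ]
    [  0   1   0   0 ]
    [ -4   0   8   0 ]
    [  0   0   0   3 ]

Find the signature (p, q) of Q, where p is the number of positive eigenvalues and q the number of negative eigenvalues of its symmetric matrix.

Congruent diagonalization of A (simultaneous row and column reduction) yields pivots 2, 1, 0, 3.
So there are 3 positive, 1 zero pivots.

(3, 0)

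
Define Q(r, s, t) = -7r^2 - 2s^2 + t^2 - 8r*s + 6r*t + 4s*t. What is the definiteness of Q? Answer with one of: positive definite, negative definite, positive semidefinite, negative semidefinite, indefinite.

Write A = [[-7, -4, 3], [-4, -2, 2], [3, 2, 1]].
Symmetric row and column elimination reduces A to a congruent diagonal form with pivots -7, 2/7, 2.
That gives 2 positive, 1 negative pivots.
Hence Q is indefinite.

indefinite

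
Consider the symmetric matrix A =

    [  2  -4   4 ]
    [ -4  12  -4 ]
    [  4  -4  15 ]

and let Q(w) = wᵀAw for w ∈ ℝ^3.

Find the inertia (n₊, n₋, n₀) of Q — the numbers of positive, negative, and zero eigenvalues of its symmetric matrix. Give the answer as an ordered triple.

Symmetric row and column elimination reduces A to a congruent diagonal form with pivots 2, 4, 3.
So there are 3 positive pivots.

(3, 0, 0)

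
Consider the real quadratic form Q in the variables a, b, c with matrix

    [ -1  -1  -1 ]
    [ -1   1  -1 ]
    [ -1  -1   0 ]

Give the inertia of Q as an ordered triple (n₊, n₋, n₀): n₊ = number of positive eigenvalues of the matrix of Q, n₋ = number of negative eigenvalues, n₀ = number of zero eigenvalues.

Symmetric row and column elimination reduces A to a congruent diagonal form with pivots -1, 2, 1.
That gives 2 positive, 1 negative pivots.

(2, 1, 0)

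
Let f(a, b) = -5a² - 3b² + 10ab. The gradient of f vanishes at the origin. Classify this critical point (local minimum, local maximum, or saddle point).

The Hessian at the origin is H = [[-10, 10], [10, -6]].
det H = -10·-6 − (10)² = -40 < 0, so H is indefinite.
Therefore the origin is a saddle point.

saddle point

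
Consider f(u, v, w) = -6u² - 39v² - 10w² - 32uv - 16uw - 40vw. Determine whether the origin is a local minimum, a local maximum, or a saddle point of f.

The Hessian at the origin is H = [[-12, -32, -16], [-32, -78, -40], [-16, -40, -20]].
Applying the same elementary operations to the rows and columns of H produces a congruent diagonal matrix with entries -12, 22/3, 4/11.
Counting signs: 2 positive, 1 negative.
H is indefinite, so the origin is a saddle point.

saddle point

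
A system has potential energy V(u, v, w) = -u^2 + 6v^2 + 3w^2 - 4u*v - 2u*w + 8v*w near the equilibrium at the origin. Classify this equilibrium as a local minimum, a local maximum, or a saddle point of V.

saddle point

The Hessian at the origin is H = [[-2, -4, -2], [-4, 12, 8], [-2, 8, 6]].
Congruent diagonalization of H (simultaneous row and column reduction) yields pivots -2, 20, 4/5.
So there are 2 positive, 1 negative pivots.
H is indefinite, so the origin is a saddle point.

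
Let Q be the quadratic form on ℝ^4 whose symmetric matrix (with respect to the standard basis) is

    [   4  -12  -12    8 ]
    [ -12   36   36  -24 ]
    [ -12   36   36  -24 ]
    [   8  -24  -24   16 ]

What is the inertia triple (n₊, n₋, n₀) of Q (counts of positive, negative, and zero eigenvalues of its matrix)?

(1, 0, 3)

Applying the same elementary operations to the rows and columns of A produces a congruent diagonal matrix with entries 4, 0, 0, 0.
So there are 1 positive, 3 zero pivots.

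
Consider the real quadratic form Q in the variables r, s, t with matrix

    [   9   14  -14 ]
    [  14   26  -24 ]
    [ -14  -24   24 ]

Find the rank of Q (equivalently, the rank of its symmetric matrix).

Congruent diagonalization of A (simultaneous row and column reduction) yields pivots 9, 38/9, 20/19.
So there are 3 positive pivots.
The rank is the number of nonzero pivots: 3.

3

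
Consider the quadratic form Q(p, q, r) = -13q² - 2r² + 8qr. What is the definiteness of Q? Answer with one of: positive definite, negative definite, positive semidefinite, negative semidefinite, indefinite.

The symmetric matrix is A = [[0, 0, 0], [0, -13, 4], [0, 4, -2]].
Symmetric row and column elimination reduces A to a congruent diagonal form with pivots 0, -13, -10/13.
That gives 2 negative, 1 zero pivots.
Hence Q is negative semidefinite.

negative semidefinite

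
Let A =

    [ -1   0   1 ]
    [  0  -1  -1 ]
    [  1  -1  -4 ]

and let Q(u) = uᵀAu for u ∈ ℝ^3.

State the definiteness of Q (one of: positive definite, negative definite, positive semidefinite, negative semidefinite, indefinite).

Row-reducing A symmetrically gives the diagonal entries -1, -1, -2.
Counting signs: 3 negative.
Hence Q is negative definite.

negative definite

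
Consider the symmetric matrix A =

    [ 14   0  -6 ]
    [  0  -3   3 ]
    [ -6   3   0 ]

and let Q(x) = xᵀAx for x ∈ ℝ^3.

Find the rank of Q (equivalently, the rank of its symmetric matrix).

3

Applying the same elementary operations to the rows and columns of A produces a congruent diagonal matrix with entries 14, -3, 3/7.
Counting signs: 2 positive, 1 negative.
The rank is the number of nonzero pivots: 3.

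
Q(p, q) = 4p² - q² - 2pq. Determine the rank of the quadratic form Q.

The symmetric matrix is A = [[4, -1], [-1, -1]].
Congruent diagonalization of A (simultaneous row and column reduction) yields pivots 4, -5/4.
That gives 1 positive, 1 negative pivots.
The rank is the number of nonzero pivots: 2.

2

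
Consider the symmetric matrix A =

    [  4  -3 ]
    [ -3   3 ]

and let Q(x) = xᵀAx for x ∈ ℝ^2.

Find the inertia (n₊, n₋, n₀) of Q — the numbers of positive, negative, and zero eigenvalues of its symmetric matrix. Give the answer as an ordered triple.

(2, 0, 0)

Symmetric row and column elimination reduces A to a congruent diagonal form with pivots 4, 3/4.
So there are 2 positive pivots.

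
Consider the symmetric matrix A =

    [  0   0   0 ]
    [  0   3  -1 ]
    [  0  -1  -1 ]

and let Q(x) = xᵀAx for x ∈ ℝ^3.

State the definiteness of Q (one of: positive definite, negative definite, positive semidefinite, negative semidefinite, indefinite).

Applying the same elementary operations to the rows and columns of A produces a congruent diagonal matrix with entries 0, 3, -4/3.
That gives 1 positive, 1 negative, 1 zero pivots.
Hence Q is indefinite.

indefinite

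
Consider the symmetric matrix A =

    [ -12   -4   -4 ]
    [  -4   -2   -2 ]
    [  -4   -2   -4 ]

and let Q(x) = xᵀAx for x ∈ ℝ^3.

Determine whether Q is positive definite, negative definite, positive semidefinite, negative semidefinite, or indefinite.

negative definite

Leading principal minors: Δ_1 = -12, Δ_2 = 8, Δ_3 = -16.
The signs alternate starting with Δ_1 < 0, so by Sylvester's criterion Q is negative definite.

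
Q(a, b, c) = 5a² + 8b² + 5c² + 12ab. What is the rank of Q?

3

The associated matrix is A = [[5, 6, 0], [6, 8, 0], [0, 0, 5]].
Row-reducing A symmetrically gives the diagonal entries 5, 4/5, 5.
So there are 3 positive pivots.
The rank is the number of nonzero pivots: 3.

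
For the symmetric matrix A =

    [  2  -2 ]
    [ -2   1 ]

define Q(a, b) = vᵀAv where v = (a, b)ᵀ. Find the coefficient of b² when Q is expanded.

The coefficient of b² is the diagonal entry A[2,2] = 1.

1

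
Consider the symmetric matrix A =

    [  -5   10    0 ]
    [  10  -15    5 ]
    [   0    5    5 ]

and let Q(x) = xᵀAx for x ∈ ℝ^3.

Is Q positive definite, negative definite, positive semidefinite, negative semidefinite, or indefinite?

Symmetric row and column elimination reduces A to a congruent diagonal form with pivots -5, 5, 0.
So there are 1 positive, 1 negative, 1 zero pivots.
Hence Q is indefinite.

indefinite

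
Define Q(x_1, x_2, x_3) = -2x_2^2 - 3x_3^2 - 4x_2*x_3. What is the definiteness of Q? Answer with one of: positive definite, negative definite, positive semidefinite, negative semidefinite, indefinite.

negative semidefinite

The associated matrix is A = [[0, 0, 0], [0, -2, -2], [0, -2, -3]].
Applying the same elementary operations to the rows and columns of A produces a congruent diagonal matrix with entries 0, -2, -1.
That gives 2 negative, 1 zero pivots.
Hence Q is negative semidefinite.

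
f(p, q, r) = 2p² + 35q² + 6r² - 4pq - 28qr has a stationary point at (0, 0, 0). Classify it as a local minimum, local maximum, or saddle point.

local minimum

The Hessian at the origin is H = [[4, -4, 0], [-4, 70, -28], [0, -28, 12]].
Row-reducing H symmetrically gives the diagonal entries 4, 66, 4/33.
So there are 3 positive pivots.
H is positive definite, so the origin is a strict local minimum.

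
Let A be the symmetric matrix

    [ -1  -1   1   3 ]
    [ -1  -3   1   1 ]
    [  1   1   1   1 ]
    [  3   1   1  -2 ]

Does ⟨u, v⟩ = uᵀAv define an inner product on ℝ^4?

Symmetric row and column elimination reduces A to a congruent diagonal form with pivots -1, -2, 2, 1.
That gives 2 positive, 2 negative pivots.
Hence Q is indefinite.
⟨·,·⟩ is an inner product exactly when A is positive definite.

no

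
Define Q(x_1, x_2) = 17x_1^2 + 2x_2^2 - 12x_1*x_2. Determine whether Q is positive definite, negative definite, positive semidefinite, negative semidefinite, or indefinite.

The symmetric matrix of Q is [[17, -6], [-6, 2]].
For the 2×2 matrix [[17, -6], [-6, 2]]: det = 17·2 − (-6)² = -2, trace = 19.
det < 0 so the eigenvalues have opposite signs; the form is indefinite.

indefinite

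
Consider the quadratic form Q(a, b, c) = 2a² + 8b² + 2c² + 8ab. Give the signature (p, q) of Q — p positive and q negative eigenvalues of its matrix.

(2, 0)

The associated matrix is A = [[2, 4, 0], [4, 8, 0], [0, 0, 2]].
Symmetric row and column elimination reduces A to a congruent diagonal form with pivots 2, 0, 2.
So there are 2 positive, 1 zero pivots.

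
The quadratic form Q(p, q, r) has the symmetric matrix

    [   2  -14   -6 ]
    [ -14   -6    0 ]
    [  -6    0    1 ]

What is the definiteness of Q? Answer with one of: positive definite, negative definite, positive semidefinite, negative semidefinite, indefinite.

indefinite

An LDLᵀ factorisation of A has diagonal entries 2, -104, -1/26.
So there are 1 positive, 2 negative pivots.
Hence Q is indefinite.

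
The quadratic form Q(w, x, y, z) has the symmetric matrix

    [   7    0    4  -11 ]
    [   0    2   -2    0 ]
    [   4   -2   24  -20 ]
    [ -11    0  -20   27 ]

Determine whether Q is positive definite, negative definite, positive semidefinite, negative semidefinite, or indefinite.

positive definite

Leading principal minors: Δ_1 = 7, Δ_2 = 14, Δ_3 = 276, Δ_4 = 48.
All leading principal minors are positive, so by Sylvester's criterion Q is positive definite.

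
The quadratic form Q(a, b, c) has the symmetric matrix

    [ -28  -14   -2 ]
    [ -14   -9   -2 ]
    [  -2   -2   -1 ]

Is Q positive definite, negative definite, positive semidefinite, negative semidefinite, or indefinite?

negative definite

Applying the same elementary operations to the rows and columns of A produces a congruent diagonal matrix with entries -28, -2, -5/14.
That gives 3 negative pivots.
Hence Q is negative definite.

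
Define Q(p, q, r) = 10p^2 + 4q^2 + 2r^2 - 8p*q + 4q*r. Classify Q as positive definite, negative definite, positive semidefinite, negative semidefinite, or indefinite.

The associated matrix is A = [[10, -4, 0], [-4, 4, 2], [0, 2, 2]].
Applying the same elementary operations to the rows and columns of A produces a congruent diagonal matrix with entries 10, 12/5, 1/3.
Counting signs: 3 positive.
Hence Q is positive definite.

positive definite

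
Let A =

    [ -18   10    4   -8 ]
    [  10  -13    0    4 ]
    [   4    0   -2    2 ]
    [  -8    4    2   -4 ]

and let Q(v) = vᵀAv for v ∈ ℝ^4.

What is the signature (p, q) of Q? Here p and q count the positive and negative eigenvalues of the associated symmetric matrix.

An LDLᵀ factorisation of A has diagonal entries -18, -67/9, -30/67, -2/5.
Counting signs: 4 negative.

(0, 4)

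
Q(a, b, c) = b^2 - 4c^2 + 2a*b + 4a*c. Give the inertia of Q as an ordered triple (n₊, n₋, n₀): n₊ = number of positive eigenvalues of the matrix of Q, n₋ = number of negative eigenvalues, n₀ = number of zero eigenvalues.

The symmetric matrix is A = [[0, 1, 2], [1, 1, 0], [2, 0, -4]].
By Sylvester's law of inertia any congruent diagonalization of A has 1 positive, 1 negative and 1 zero entries.

(1, 1, 1)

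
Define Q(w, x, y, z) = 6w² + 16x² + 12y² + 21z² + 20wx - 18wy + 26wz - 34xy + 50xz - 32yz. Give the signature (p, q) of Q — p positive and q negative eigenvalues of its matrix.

(3, 1)

The associated matrix is A = [[6, 10, -9, 13], [10, 16, -17, 25], [-9, -17, 12, -16], [13, 25, -16, 21]].
Symmetric row and column elimination reduces A to a congruent diagonal form with pivots 6, -2/3, 9/2, 1/9.
Counting signs: 3 positive, 1 negative.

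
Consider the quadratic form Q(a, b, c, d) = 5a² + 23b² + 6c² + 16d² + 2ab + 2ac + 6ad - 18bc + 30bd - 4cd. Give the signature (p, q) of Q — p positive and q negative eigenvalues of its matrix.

(4, 0)

The associated matrix is A = [[5, 1, 1, 3], [1, 23, -9, 15], [1, -9, 6, -2], [3, 15, -2, 16]].
Symmetric row and column elimination reduces A to a congruent diagonal form with pivots 5, 114/5, 119/57, 20/119.
So there are 4 positive pivots.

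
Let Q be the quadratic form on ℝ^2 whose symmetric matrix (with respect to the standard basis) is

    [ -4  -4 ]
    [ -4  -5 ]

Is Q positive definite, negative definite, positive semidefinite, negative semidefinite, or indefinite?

negative definite

Congruent diagonalization of A (simultaneous row and column reduction) yields pivots -4, -1.
That gives 2 negative pivots.
Hence Q is negative definite.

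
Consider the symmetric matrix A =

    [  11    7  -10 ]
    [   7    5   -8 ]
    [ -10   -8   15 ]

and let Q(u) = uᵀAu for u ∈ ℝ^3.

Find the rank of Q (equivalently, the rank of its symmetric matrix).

An LDLᵀ factorisation of A has diagonal entries 11, 6/11, 1.
So there are 3 positive pivots.
The rank is the number of nonzero pivots: 3.

3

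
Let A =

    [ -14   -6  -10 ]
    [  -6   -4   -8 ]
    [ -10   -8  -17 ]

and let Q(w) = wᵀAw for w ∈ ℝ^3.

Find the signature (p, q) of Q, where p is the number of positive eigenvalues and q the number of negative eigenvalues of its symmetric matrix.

(0, 3)

Applying the same elementary operations to the rows and columns of A produces a congruent diagonal matrix with entries -14, -10/7, -1/5.
So there are 3 negative pivots.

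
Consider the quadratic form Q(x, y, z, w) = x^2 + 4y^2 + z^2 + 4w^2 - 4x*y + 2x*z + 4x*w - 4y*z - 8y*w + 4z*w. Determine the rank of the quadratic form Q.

The associated matrix is A = [[1, -2, 1, 2], [-2, 4, -2, -4], [1, -2, 1, 2], [2, -4, 2, 4]].
Applying the same elementary operations to the rows and columns of A produces a congruent diagonal matrix with entries 1, 0, 0, 0.
That gives 1 positive, 3 zero pivots.
The rank is the number of nonzero pivots: 1.

1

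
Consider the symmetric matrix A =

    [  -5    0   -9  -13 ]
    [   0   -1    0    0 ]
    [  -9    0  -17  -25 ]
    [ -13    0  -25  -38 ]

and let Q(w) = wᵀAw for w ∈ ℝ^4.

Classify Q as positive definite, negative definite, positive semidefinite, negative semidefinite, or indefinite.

Leading principal minors: Δ_1 = -5, Δ_2 = 5, Δ_3 = -4, Δ_4 = 4.
The signs alternate starting with Δ_1 < 0, so by Sylvester's criterion Q is negative definite.

negative definite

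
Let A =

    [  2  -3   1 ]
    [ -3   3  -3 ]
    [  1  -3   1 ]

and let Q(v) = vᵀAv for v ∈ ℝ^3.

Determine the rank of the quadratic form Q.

3

Applying the same elementary operations to the rows and columns of A produces a congruent diagonal matrix with entries 2, -3/2, 2.
So there are 2 positive, 1 negative pivots.
The rank is the number of nonzero pivots: 3.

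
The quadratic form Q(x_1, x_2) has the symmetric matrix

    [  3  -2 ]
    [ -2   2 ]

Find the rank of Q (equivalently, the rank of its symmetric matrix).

2

An LDLᵀ factorisation of A has diagonal entries 3, 2/3.
That gives 2 positive pivots.
The rank is the number of nonzero pivots: 2.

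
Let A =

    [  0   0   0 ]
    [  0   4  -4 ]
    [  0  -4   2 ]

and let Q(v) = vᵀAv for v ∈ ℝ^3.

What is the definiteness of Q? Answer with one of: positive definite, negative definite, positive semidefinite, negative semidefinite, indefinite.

Row-reducing A symmetrically gives the diagonal entries 0, 4, -2.
Counting signs: 1 positive, 1 negative, 1 zero.
Hence Q is indefinite.

indefinite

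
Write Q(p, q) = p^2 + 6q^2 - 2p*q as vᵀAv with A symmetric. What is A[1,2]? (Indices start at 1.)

The coefficient of p·q in Q is -2. For a symmetric A this equals A[1,2] + A[2,1] = 2·A[1,2].
So A[1,2] = -2/2 = -1.

-1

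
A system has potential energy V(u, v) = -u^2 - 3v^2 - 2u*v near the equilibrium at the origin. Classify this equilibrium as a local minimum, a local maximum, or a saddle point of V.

The Hessian at the origin is H = [[-2, -2], [-2, -6]].
det H = -2·-6 − (-2)² = 8 > 0 and H[1,1] = -2 < 0, so H is negative definite.
Therefore the origin is a local maximum.

local maximum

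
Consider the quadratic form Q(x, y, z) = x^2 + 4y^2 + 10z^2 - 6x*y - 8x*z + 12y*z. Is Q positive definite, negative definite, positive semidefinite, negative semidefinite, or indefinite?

The associated matrix is A = [[1, -3, -4], [-3, 4, 6], [-4, 6, 10]].
Symmetric row and column elimination reduces A to a congruent diagonal form with pivots 1, -5, 6/5.
Counting signs: 2 positive, 1 negative.
Hence Q is indefinite.

indefinite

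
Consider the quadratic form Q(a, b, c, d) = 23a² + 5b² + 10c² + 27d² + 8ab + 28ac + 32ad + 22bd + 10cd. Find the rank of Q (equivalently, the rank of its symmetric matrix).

The symmetric matrix is A = [[23, 4, 14, 16], [4, 5, 0, 11], [14, 0, 10, 5], [16, 11, 5, 27]].
An LDLᵀ factorisation of A has diagonal entries 23, 99/23, 10/99, 1/10.
That gives 4 positive pivots.
The rank is the number of nonzero pivots: 4.

4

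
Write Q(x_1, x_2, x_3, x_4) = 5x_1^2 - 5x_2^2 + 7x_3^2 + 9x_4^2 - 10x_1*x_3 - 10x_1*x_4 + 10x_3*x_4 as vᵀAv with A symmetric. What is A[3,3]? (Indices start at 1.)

The coefficient of x_3^2 in Q is 7, and that is exactly A[3,3].

7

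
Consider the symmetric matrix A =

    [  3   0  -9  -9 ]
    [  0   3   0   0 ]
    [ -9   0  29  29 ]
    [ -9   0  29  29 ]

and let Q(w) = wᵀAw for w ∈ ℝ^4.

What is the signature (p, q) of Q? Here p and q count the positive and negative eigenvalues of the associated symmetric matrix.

Applying the same elementary operations to the rows and columns of A produces a congruent diagonal matrix with entries 3, 3, 2, 0.
So there are 3 positive, 1 zero pivots.

(3, 0)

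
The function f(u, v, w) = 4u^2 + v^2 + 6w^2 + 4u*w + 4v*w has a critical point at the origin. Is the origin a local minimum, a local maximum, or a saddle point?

The Hessian at the origin is H = [[8, 0, 4], [0, 2, 4], [4, 4, 12]].
Congruent diagonalization of H (simultaneous row and column reduction) yields pivots 8, 2, 2.
Counting signs: 3 positive.
H is positive definite, so the origin is a strict local minimum.

local minimum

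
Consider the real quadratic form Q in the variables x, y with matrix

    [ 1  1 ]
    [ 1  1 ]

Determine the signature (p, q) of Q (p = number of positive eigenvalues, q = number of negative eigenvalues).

(1, 0)

Symmetric row and column elimination reduces A to a congruent diagonal form with pivots 1, 0.
Counting signs: 1 positive, 1 zero.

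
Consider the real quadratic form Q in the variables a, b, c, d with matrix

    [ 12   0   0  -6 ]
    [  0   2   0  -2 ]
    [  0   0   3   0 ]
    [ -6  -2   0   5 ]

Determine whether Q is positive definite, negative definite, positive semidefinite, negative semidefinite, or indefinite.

positive semidefinite

Row-reducing A symmetrically gives the diagonal entries 12, 2, 3, 0.
So there are 3 positive, 1 zero pivots.
Hence Q is positive semidefinite.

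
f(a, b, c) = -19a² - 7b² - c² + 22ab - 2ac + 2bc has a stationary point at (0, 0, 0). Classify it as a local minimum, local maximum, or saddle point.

local maximum

The Hessian at the origin is H = [[-38, 22, -2], [22, -14, 2], [-2, 2, -2]].
Applying the same elementary operations to the rows and columns of H produces a congruent diagonal matrix with entries -38, -24/19, -4/3.
Counting signs: 3 negative.
H is negative definite, so the origin is a strict local maximum.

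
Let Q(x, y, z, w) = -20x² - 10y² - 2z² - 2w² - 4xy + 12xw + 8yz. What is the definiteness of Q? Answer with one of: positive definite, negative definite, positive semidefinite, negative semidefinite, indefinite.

negative semidefinite

The associated matrix is A = [[-20, -2, 0, 6], [-2, -10, 4, 0], [0, 4, -2, 0], [6, 0, 0, -2]].
Congruent diagonalization of A (simultaneous row and column reduction) yields pivots -20, -49/5, -18/49, 0.
That gives 3 negative, 1 zero pivots.
Hence Q is negative semidefinite.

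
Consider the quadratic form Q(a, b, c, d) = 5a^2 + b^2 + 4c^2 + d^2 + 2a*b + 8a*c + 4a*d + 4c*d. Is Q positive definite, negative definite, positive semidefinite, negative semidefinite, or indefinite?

The associated matrix is A = [[5, 1, 4, 2], [1, 1, 0, 0], [4, 0, 4, 2], [2, 0, 2, 1]].
Row-reducing A symmetrically gives the diagonal entries 5, 4/5, 0, 0.
That gives 2 positive, 2 zero pivots.
Hence Q is positive semidefinite.

positive semidefinite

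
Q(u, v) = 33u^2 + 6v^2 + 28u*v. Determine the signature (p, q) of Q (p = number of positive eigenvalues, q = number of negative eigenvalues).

(2, 0)

Write A = [[33, 14], [14, 6]].
Symmetric row and column elimination reduces A to a congruent diagonal form with pivots 33, 2/33.
That gives 2 positive pivots.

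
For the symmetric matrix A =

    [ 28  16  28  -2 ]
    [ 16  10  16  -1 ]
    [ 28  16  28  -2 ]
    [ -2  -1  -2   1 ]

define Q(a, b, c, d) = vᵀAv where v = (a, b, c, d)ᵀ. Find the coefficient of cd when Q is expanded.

-4

The coefficient of cd is A[3,4] + A[4,3] = 2·(-2) = -4.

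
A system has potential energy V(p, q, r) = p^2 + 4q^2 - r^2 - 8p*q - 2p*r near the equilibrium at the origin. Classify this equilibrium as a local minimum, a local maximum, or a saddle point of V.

saddle point

The Hessian at the origin is H = [[2, -8, -2], [-8, 8, 0], [-2, 0, -2]].
Congruent diagonalization of H (simultaneous row and column reduction) yields pivots 2, -24, -4/3.
Counting signs: 1 positive, 2 negative.
H is indefinite, so the origin is a saddle point.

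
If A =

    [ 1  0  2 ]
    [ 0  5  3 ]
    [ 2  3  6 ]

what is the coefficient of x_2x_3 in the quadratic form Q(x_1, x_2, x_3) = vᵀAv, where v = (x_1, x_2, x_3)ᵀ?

6

The coefficient of x_2x_3 is A[2,3] + A[3,2] = 2·3 = 6.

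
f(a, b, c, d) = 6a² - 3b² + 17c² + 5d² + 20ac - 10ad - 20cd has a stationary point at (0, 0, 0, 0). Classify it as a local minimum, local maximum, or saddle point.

The Hessian at the origin is H = [[12, 0, 20, -10], [0, -6, 0, 0], [20, 0, 34, -20], [-10, 0, -20, 10]].
Symmetric row and column elimination reduces H to a congruent diagonal form with pivots 12, -6, 2/3, -15.
So there are 2 positive, 2 negative pivots.
H is indefinite, so the origin is a saddle point.

saddle point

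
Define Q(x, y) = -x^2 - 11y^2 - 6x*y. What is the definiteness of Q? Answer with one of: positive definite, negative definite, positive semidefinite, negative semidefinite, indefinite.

Write A = [[-1, -3], [-3, -11]].
Congruent diagonalization of A (simultaneous row and column reduction) yields pivots -1, -2.
That gives 2 negative pivots.
Hence Q is negative definite.

negative definite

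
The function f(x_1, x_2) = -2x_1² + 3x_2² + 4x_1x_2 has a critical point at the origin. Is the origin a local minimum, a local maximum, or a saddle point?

saddle point

The Hessian at the origin is H = [[-4, 4], [4, 6]].
det H = -4·6 − (4)² = -40 < 0, so H is indefinite.
Therefore the origin is a saddle point.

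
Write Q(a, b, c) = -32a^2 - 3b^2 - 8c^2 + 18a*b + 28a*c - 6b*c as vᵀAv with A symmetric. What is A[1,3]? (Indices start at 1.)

The coefficient of a·c in Q is 28. For a symmetric A this equals A[1,3] + A[3,1] = 2·A[1,3].
So A[1,3] = 28/2 = 14.

14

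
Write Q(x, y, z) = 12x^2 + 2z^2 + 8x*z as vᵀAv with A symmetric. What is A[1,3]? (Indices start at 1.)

The coefficient of x·z in Q is 8. For a symmetric A this equals A[1,3] + A[3,1] = 2·A[1,3].
So A[1,3] = 8/2 = 4.

4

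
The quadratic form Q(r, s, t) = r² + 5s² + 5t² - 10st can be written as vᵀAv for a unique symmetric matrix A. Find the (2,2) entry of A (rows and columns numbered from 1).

The coefficient of s² in Q is 5, and that is exactly A[2,2].

5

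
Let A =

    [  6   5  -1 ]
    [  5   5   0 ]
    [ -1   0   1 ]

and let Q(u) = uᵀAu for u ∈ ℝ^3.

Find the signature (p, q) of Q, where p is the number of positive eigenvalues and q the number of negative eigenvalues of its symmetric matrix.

(2, 0)

Congruent diagonalization of A (simultaneous row and column reduction) yields pivots 6, 5/6, 0.
So there are 2 positive, 1 zero pivots.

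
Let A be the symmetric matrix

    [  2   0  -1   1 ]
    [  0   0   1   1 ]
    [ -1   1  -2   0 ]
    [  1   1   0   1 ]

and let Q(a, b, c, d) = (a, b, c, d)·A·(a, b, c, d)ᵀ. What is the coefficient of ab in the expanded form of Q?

The coefficient of ab is A[1,2] + A[2,1] = 2·0 = 0.

0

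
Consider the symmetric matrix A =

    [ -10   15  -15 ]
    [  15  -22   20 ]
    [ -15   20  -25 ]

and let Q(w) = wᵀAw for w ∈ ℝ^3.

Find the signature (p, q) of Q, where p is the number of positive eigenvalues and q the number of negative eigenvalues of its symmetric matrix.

Row-reducing A symmetrically gives the diagonal entries -10, 1/2, -15.
So there are 1 positive, 2 negative pivots.

(1, 2)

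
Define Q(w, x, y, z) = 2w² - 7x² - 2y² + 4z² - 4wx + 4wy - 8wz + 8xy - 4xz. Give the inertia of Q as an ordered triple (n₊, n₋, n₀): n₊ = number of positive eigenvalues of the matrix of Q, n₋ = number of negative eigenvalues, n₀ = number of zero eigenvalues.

(1, 1, 2)

The symmetric matrix is A = [[2, -2, 2, -4], [-2, -7, 4, -2], [2, 4, -2, 0], [-4, -2, 0, 4]].
Applying the same elementary operations to the rows and columns of A produces a congruent diagonal matrix with entries 2, -9, 0, 0.
That gives 1 positive, 1 negative, 2 zero pivots.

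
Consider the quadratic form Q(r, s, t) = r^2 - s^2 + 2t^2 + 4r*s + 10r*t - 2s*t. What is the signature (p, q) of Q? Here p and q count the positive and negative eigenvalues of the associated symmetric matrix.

(2, 1)

The symmetric matrix is A = [[1, 2, 5], [2, -1, -1], [5, -1, 2]].
Applying the same elementary operations to the rows and columns of A produces a congruent diagonal matrix with entries 1, -5, 6/5.
So there are 2 positive, 1 negative pivots.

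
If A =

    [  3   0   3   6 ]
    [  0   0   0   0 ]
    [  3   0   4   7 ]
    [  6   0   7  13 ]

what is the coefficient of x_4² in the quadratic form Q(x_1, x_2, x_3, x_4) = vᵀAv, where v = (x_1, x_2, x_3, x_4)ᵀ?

13

The coefficient of x_4² is the diagonal entry A[4,4] = 13.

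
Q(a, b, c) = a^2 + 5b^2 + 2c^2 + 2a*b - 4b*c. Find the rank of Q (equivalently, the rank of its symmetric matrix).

The associated matrix is A = [[1, 1, 0], [1, 5, -2], [0, -2, 2]].
Row-reducing A symmetrically gives the diagonal entries 1, 4, 1.
That gives 3 positive pivots.
The rank is the number of nonzero pivots: 3.

3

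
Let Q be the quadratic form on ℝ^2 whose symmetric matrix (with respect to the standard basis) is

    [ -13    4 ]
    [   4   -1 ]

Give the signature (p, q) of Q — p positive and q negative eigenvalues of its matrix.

Row-reducing A symmetrically gives the diagonal entries -13, 3/13.
That gives 1 positive, 1 negative pivots.

(1, 1)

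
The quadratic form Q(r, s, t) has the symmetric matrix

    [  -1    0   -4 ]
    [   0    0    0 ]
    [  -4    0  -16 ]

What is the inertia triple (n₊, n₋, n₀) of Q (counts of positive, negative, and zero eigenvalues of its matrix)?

Symmetric row and column elimination reduces A to a congruent diagonal form with pivots -1, 0, 0.
Counting signs: 1 negative, 2 zero.

(0, 1, 2)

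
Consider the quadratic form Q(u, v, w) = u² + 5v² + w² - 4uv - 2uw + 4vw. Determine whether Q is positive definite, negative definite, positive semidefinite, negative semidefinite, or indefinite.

Write A = [[1, -2, -1], [-2, 5, 2], [-1, 2, 1]].
Row-reducing A symmetrically gives the diagonal entries 1, 1, 0.
Counting signs: 2 positive, 1 zero.
Hence Q is positive semidefinite.

positive semidefinite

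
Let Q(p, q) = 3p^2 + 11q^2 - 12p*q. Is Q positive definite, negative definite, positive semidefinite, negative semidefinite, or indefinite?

The symmetric matrix of Q is [[3, -6], [-6, 11]].
For the 2×2 matrix [[3, -6], [-6, 11]]: det = 3·11 − (-6)² = -3, trace = 14.
det < 0 so the eigenvalues have opposite signs; the form is indefinite.

indefinite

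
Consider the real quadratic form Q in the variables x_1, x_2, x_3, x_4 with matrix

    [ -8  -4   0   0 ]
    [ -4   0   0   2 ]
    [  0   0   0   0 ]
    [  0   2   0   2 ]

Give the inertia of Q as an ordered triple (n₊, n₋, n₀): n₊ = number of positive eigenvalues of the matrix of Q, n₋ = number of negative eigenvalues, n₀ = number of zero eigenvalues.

(1, 1, 2)

Congruent diagonalization of A (simultaneous row and column reduction) yields pivots -8, 2, 0, 0.
Counting signs: 1 positive, 1 negative, 2 zero.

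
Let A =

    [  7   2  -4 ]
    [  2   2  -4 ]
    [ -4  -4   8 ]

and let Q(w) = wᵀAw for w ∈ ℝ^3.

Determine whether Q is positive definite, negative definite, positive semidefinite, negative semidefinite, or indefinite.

Symmetric row and column elimination reduces A to a congruent diagonal form with pivots 7, 10/7, 0.
Counting signs: 2 positive, 1 zero.
Hence Q is positive semidefinite.

positive semidefinite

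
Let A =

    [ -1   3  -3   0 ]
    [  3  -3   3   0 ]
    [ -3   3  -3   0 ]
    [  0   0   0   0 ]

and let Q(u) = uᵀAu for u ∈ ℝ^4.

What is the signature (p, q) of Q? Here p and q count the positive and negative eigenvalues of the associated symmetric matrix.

(1, 1)

Applying the same elementary operations to the rows and columns of A produces a congruent diagonal matrix with entries -1, 6, 0, 0.
So there are 1 positive, 1 negative, 2 zero pivots.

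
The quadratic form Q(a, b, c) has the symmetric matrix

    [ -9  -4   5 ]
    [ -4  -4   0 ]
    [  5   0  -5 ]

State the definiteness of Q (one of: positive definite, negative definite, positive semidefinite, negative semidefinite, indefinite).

Symmetric row and column elimination reduces A to a congruent diagonal form with pivots -9, -20/9, 0.
So there are 2 negative, 1 zero pivots.
Hence Q is negative semidefinite.

negative semidefinite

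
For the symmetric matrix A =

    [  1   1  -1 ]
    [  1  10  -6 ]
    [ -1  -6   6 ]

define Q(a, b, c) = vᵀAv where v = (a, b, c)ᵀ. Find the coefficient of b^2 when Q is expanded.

10

The coefficient of b^2 is the diagonal entry A[2,2] = 10.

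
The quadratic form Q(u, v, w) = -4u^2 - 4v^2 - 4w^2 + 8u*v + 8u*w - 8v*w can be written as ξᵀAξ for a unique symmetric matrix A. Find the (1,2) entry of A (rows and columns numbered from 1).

The coefficient of u·v in Q is 8. For a symmetric A this equals A[1,2] + A[2,1] = 2·A[1,2].
So A[1,2] = 8/2 = 4.

4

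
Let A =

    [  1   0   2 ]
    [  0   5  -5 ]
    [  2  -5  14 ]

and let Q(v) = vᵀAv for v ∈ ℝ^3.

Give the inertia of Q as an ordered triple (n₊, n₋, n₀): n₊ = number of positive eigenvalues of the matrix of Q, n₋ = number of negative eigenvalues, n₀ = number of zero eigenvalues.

(3, 0, 0)

Congruent diagonalization of A (simultaneous row and column reduction) yields pivots 1, 5, 5.
Counting signs: 3 positive.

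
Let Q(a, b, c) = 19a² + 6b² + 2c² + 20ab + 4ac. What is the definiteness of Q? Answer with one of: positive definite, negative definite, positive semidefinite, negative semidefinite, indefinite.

positive definite

The symmetric matrix of Q is A = [[19, 10, 2], [10, 6, 0], [2, 0, 2]].
Leading principal minors: Δ_1 = 19, Δ_2 = 14, Δ_3 = 4.
All leading principal minors are positive, so by Sylvester's criterion Q is positive definite.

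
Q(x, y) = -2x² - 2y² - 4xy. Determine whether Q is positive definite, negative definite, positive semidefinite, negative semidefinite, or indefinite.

negative semidefinite

The symmetric matrix is A = [[-2, -2], [-2, -2]].
Row-reducing A symmetrically gives the diagonal entries -2, 0.
Counting signs: 1 negative, 1 zero.
Hence Q is negative semidefinite.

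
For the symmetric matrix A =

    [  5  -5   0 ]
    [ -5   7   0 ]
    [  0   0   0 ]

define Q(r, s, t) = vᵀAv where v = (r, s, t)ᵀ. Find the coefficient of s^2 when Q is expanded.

7

The coefficient of s^2 is the diagonal entry A[2,2] = 7.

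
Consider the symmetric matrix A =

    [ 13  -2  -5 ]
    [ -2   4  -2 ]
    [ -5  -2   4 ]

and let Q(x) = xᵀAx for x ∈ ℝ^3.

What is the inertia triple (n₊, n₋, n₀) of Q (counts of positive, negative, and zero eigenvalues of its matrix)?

(2, 0, 1)

Applying the same elementary operations to the rows and columns of A produces a congruent diagonal matrix with entries 13, 48/13, 0.
That gives 2 positive, 1 zero pivots.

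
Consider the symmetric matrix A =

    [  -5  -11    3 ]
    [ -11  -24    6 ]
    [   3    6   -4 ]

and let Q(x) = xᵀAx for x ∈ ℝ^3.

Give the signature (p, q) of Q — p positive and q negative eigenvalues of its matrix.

(1, 2)

An LDLᵀ factorisation of A has diagonal entries -5, 1/5, -4.
Counting signs: 1 positive, 2 negative.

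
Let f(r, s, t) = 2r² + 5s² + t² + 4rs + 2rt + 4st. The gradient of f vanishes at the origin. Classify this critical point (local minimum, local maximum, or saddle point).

local minimum

The Hessian at the origin is H = [[4, 4, 2], [4, 10, 4], [2, 4, 2]].
Row-reducing H symmetrically gives the diagonal entries 4, 6, 1/3.
Counting signs: 3 positive.
H is positive definite, so the origin is a strict local minimum.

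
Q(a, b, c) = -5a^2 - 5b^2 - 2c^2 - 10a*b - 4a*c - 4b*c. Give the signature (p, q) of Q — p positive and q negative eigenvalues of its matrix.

(0, 2)

The associated matrix is A = [[-5, -5, -2], [-5, -5, -2], [-2, -2, -2]].
Row-reducing A symmetrically gives the diagonal entries -5, 0, -6/5.
That gives 2 negative, 1 zero pivots.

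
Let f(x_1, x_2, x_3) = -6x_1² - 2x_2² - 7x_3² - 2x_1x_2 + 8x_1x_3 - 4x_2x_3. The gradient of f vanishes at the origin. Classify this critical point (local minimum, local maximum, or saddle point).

local maximum

The Hessian at the origin is H = [[-12, -2, 8], [-2, -4, -4], [8, -4, -14]].
Row-reducing H symmetrically gives the diagonal entries -12, -11/3, -10/11.
So there are 3 negative pivots.
H is negative definite, so the origin is a strict local maximum.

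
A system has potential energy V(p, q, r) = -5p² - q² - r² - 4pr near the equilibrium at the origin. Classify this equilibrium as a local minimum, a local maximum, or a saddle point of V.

The Hessian at the origin is H = [[-10, 0, -4], [0, -2, 0], [-4, 0, -2]].
Congruent diagonalization of H (simultaneous row and column reduction) yields pivots -10, -2, -2/5.
So there are 3 negative pivots.
H is negative definite, so the origin is a strict local maximum.

local maximum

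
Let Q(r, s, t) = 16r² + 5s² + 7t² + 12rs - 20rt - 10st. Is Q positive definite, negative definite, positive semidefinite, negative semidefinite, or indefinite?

positive definite

Write A = [[16, 6, -10], [6, 5, -5], [-10, -5, 7]].
Symmetric row and column elimination reduces A to a congruent diagonal form with pivots 16, 11/4, 2/11.
Counting signs: 3 positive.
Hence Q is positive definite.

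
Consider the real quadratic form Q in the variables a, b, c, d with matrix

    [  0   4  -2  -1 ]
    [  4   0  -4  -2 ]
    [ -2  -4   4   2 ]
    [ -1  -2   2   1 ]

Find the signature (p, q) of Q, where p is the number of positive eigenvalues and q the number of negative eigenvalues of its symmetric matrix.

(1, 1)

By Sylvester's law of inertia any congruent diagonalization of A has 1 positive, 1 negative and 2 zero entries.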